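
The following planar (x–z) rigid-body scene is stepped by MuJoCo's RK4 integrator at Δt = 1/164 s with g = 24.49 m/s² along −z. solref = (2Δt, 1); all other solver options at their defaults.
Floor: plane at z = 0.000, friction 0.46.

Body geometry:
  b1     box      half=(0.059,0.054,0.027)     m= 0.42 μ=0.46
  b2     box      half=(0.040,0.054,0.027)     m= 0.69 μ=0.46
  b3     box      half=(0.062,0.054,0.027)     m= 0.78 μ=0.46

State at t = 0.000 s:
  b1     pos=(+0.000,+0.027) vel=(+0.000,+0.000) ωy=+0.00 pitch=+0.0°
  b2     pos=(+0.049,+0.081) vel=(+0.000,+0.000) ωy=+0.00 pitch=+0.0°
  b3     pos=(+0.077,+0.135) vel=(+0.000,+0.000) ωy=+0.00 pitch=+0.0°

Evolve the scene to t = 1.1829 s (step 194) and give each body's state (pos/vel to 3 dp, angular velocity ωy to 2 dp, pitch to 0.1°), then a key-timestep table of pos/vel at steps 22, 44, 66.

State at t = 1.1829 s:
  b1     pos=(+0.000,+0.027) vel=(+0.000,+0.000) ωy=+0.00 pitch=+0.0°
  b2     pos=(+0.100,+0.040) vel=(+0.000,+0.000) ωy=+0.00 pitch=+90.0°
  b3     pos=(+0.272,+0.027) vel=(+0.000,+0.000) ωy=+0.00 pitch=+180.0°

Key-timestep trajectory:
   step    t(s)  b1.x    b1.z    b1.vx   b1.vz   b2.x    b2.z    b2.vx   b2.vz   b3.x    b3.z    b3.vx   b3.vz 
     22  0.1341   +0.000  +0.027  -0.003  +0.000   +0.057  +0.083  +0.172  +0.013   +0.100  +0.126  +0.440  -0.233
     44  0.2683   +0.000  +0.027  +0.000  +0.000   +0.101  +0.037  -0.033  +0.145   +0.184  +0.063  +0.511  +0.205
     66  0.4024   +0.000  +0.027  +0.000  +0.000   +0.100  +0.040  +0.000  +0.000   +0.253  +0.047  +0.710  -0.699


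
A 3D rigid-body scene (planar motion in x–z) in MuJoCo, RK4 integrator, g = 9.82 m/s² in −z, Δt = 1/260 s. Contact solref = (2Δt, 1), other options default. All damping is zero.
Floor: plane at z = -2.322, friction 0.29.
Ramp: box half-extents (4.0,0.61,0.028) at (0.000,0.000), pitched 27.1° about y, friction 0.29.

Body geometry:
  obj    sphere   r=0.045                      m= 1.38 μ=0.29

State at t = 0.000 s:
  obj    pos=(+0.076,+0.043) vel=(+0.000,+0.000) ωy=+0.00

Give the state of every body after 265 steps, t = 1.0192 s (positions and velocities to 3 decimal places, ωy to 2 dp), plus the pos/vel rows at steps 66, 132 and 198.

State at t = 1.0192 s:
  obj    pos=(+1.554,-0.713) vel=(+2.899,-1.484) ωy=+72.36

Key-timestep trajectory:
   step    t(s)  obj.x    obj.z    obj.vx   obj.vz 
     66  0.2538   +0.168  -0.004  +0.722  -0.370
    132  0.5077   +0.443  -0.145  +1.444  -0.739
    198  0.7615   +0.901  -0.379  +2.166  -1.109


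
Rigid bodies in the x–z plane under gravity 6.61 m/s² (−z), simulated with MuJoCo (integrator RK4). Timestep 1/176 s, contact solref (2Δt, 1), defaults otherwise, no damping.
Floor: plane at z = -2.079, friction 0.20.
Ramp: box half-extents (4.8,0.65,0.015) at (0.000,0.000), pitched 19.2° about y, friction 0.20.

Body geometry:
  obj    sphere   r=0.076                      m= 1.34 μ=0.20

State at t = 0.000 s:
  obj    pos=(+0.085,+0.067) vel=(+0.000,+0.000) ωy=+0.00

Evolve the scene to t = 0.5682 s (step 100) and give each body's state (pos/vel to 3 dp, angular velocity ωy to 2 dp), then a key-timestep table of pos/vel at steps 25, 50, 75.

State at t = 0.5682 s:
  obj    pos=(+0.322,-0.016) vel=(+0.833,-0.290) ωy=+11.60

Key-timestep trajectory:
   step    t(s)  obj.x    obj.z    obj.vx   obj.vz 
     25  0.1420   +0.100  +0.062  +0.208  -0.073
     50  0.2841   +0.144  +0.046  +0.417  -0.145
     75  0.4261   +0.218  +0.020  +0.625  -0.218


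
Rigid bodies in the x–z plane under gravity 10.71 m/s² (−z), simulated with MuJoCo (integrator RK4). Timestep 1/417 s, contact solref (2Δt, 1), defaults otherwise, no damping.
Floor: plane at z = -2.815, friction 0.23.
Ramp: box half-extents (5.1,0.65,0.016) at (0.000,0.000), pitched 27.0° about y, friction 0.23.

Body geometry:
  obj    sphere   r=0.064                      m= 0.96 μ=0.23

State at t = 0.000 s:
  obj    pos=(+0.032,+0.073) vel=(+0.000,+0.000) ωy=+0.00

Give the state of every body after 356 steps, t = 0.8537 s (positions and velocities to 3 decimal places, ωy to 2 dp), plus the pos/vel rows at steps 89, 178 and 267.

State at t = 0.8537 s:
  obj    pos=(+1.160,-0.501) vel=(+2.642,-1.346) ωy=+46.32

Key-timestep trajectory:
   step    t(s)  obj.x    obj.z    obj.vx   obj.vz 
     89  0.2134   +0.103  +0.037  +0.661  -0.337
    178  0.4269   +0.314  -0.070  +1.321  -0.673
    267  0.6403   +0.667  -0.250  +1.981  -1.010


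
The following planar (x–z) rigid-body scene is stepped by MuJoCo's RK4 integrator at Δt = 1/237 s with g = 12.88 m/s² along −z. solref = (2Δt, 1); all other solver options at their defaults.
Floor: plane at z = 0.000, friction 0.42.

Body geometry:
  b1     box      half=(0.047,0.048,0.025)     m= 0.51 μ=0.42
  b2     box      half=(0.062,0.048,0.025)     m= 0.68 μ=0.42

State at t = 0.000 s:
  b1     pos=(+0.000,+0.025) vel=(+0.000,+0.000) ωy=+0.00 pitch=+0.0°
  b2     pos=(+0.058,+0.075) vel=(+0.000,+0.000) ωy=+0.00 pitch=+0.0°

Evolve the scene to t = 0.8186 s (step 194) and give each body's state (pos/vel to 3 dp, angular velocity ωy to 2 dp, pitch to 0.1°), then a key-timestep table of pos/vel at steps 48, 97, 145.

State at t = 0.8186 s:
  b1     pos=(-0.001,+0.025) vel=(+0.000,+0.000) ωy=+0.00 pitch=+0.0°
  b2     pos=(+0.072,+0.060) vel=(+0.000,+0.000) ωy=-0.01 pitch=+42.7°

Key-timestep trajectory:
   step    t(s)  b1.x    b1.z    b1.vx   b1.vz   b2.x    b2.z    b2.vx   b2.vz 
     48  0.2025   +0.000  +0.025  +0.000  +0.000   +0.078  +0.063  -0.002  +0.001
     97  0.4093   -0.001  +0.025  +0.000  +0.000   +0.072  +0.061  +0.000  +0.000
    145  0.6118   -0.001  +0.025  +0.000  +0.000   +0.072  +0.060  +0.000  +0.000


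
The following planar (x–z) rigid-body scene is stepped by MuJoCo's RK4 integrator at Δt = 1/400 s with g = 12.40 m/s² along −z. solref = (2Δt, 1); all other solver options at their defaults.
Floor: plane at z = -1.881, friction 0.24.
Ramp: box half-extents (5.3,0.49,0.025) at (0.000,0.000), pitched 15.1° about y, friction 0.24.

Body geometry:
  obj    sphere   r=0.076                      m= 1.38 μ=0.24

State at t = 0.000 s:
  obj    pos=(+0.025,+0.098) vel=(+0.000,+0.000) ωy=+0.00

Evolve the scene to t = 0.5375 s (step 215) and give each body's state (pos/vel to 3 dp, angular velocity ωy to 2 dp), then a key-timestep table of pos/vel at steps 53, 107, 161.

State at t = 0.5375 s:
  obj    pos=(+0.347,+0.011) vel=(+1.197,-0.323) ωy=+16.32

Key-timestep trajectory:
   step    t(s)  obj.x    obj.z    obj.vx   obj.vz 
     53  0.1325   +0.045  +0.093  +0.295  -0.080
    107  0.2675   +0.105  +0.076  +0.596  -0.161
    161  0.4025   +0.205  +0.049  +0.897  -0.242


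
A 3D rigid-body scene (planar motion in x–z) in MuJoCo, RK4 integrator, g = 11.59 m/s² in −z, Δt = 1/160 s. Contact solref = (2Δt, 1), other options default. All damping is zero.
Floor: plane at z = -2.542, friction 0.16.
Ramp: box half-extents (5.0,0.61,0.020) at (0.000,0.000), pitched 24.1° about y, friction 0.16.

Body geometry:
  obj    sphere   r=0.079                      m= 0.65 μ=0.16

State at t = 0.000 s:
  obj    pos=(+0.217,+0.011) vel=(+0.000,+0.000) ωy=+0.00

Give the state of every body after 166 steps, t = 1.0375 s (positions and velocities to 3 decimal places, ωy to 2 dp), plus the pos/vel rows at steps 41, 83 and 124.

State at t = 1.0375 s:
  obj    pos=(+1.878,-0.732) vel=(+3.202,-1.432) ωy=+44.38

Key-timestep trajectory:
   step    t(s)  obj.x    obj.z    obj.vx   obj.vz 
     41  0.2563   +0.319  -0.034  +0.791  -0.354
     83  0.5188   +0.633  -0.174  +1.601  -0.716
    124  0.7750   +1.144  -0.403  +2.392  -1.070


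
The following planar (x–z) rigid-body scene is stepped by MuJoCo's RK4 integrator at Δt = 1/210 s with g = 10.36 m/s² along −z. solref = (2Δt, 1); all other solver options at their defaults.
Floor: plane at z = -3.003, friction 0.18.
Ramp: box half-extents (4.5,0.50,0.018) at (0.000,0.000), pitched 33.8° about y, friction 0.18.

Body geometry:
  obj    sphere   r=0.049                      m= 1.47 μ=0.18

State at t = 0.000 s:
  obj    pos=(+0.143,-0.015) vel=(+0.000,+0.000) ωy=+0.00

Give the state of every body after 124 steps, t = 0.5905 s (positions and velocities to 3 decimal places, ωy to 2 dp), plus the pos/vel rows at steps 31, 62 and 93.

State at t = 0.5905 s:
  obj    pos=(+0.753,-0.424) vel=(+2.067,-1.385) ωy=+46.65

Key-timestep trajectory:
   step    t(s)  obj.x    obj.z    obj.vx   obj.vz 
     31  0.1476   +0.181  -0.041  +0.520  -0.339
     62  0.2952   +0.296  -0.117  +1.037  -0.684
     93  0.4429   +0.486  -0.245  +1.547  -1.047


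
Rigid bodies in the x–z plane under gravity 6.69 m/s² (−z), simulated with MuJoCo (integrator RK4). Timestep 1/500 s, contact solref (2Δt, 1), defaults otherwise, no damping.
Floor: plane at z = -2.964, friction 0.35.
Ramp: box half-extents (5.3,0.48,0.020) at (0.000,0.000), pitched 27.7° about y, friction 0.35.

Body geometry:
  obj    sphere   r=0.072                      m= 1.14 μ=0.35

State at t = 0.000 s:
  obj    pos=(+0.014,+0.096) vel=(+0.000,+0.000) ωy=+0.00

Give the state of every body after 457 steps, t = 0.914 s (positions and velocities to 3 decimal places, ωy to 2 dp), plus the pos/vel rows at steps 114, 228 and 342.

State at t = 0.914 s:
  obj    pos=(+0.836,-0.335) vel=(+1.798,-0.944) ωy=+28.20

Key-timestep trajectory:
   step    t(s)  obj.x    obj.z    obj.vx   obj.vz 
    114  0.2280   +0.065  +0.070  +0.448  -0.235
    228  0.4560   +0.219  -0.011  +0.897  -0.471
    342  0.6840   +0.474  -0.145  +1.345  -0.706


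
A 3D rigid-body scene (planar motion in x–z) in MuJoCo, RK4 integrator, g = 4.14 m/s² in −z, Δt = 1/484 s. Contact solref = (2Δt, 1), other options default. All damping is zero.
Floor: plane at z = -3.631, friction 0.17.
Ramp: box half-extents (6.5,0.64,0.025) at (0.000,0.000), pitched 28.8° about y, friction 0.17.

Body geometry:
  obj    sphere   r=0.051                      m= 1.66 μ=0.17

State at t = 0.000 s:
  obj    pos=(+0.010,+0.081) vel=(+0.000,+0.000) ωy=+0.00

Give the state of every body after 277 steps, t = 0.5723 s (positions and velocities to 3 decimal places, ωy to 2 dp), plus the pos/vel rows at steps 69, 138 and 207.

State at t = 0.5723 s:
  obj    pos=(+0.215,-0.031) vel=(+0.715,-0.393) ωy=+15.98

Key-timestep trajectory:
   step    t(s)  obj.x    obj.z    obj.vx   obj.vz 
     69  0.1426   +0.023  +0.074  +0.178  -0.098
    138  0.2851   +0.061  +0.053  +0.356  -0.196
    207  0.4277   +0.124  +0.018  +0.534  -0.294


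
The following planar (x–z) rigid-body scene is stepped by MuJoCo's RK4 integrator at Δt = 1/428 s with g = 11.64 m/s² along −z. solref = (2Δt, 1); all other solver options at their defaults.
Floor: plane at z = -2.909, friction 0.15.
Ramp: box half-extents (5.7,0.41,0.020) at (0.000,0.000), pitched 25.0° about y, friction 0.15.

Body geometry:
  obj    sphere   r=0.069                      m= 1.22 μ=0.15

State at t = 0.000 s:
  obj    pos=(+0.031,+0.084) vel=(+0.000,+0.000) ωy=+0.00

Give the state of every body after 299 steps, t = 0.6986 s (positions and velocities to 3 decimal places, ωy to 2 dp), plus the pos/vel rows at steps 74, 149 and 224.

State at t = 0.6986 s:
  obj    pos=(+0.808,-0.279) vel=(+2.225,-1.037) ωy=+35.57

Key-timestep trajectory:
   step    t(s)  obj.x    obj.z    obj.vx   obj.vz 
     74  0.1729   +0.079  +0.062  +0.551  -0.257
    149  0.3481   +0.224  -0.006  +1.109  -0.517
    224  0.5234   +0.467  -0.120  +1.667  -0.777


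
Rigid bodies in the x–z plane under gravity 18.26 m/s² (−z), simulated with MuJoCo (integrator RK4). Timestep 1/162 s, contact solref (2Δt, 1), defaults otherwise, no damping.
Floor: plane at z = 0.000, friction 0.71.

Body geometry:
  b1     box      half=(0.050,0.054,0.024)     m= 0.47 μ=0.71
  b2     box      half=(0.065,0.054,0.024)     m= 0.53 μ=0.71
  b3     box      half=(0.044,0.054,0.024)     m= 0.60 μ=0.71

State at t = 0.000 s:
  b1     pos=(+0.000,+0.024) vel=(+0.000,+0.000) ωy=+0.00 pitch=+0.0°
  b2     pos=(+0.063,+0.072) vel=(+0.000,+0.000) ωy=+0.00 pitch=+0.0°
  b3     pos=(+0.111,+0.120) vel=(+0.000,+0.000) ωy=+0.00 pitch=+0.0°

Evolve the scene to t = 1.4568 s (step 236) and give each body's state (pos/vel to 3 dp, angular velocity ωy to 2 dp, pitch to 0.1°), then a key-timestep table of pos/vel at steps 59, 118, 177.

State at t = 1.4568 s:
  b1     pos=(-0.002,+0.024) vel=(-0.001,+0.000) ωy=+0.00 pitch=+0.0°
  b2     pos=(+0.072,+0.059) vel=(+0.000,-0.001) ωy=-0.02 pitch=+38.7°
  b3     pos=(+0.256,+0.024) vel=(+0.000,+0.000) ωy=+0.00 pitch=+180.0°

Key-timestep trajectory:
   step    t(s)  b1.x    b1.z    b1.vx   b1.vz   b2.x    b2.z    b2.vx   b2.vz   b3.x    b3.z    b3.vx   b3.vz 
     59  0.3642   +0.000  +0.024  -0.003  +0.000   +0.072  +0.060  -0.015  +0.007   +0.257  +0.021  +0.000  +0.045
    118  0.7284   -0.001  +0.024  -0.001  +0.000   +0.072  +0.060  +0.000  -0.001   +0.256  +0.024  +0.000  +0.000
    177  1.0926   -0.001  +0.024  -0.001  +0.000   +0.072  +0.060  +0.000  -0.001   +0.256  +0.024  +0.000  +0.000


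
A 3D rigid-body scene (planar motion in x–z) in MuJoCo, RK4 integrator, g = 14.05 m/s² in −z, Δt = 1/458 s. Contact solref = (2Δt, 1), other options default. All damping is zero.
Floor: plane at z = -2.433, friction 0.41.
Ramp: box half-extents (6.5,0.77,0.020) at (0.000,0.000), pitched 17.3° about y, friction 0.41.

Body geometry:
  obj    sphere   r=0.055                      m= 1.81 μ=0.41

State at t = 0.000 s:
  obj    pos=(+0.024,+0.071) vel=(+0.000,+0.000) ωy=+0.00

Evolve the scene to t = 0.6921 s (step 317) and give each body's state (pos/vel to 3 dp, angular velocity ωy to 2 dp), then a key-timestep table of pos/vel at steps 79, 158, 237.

State at t = 0.6921 s:
  obj    pos=(+0.707,-0.142) vel=(+1.972,-0.614) ωy=+37.55

Key-timestep trajectory:
   step    t(s)  obj.x    obj.z    obj.vx   obj.vz 
     79  0.1725   +0.066  +0.058  +0.492  -0.153
    158  0.3450   +0.194  +0.018  +0.983  -0.306
    237  0.5175   +0.406  -0.048  +1.475  -0.459


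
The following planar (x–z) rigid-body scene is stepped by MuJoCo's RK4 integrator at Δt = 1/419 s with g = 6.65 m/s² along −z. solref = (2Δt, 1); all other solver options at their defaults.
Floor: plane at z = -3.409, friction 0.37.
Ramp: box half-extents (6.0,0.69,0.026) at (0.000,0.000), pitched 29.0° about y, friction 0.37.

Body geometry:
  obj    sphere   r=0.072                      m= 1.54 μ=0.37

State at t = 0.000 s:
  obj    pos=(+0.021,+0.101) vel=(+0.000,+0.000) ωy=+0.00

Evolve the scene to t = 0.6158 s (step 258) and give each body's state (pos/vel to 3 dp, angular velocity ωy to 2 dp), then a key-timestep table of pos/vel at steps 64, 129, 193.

State at t = 0.6158 s:
  obj    pos=(+0.403,-0.111) vel=(+1.240,-0.687) ωy=+19.69

Key-timestep trajectory:
   step    t(s)  obj.x    obj.z    obj.vx   obj.vz 
     64  0.1527   +0.044  +0.087  +0.308  -0.171
    129  0.3079   +0.116  +0.048  +0.620  -0.344
    193  0.4606   +0.235  -0.018  +0.928  -0.514


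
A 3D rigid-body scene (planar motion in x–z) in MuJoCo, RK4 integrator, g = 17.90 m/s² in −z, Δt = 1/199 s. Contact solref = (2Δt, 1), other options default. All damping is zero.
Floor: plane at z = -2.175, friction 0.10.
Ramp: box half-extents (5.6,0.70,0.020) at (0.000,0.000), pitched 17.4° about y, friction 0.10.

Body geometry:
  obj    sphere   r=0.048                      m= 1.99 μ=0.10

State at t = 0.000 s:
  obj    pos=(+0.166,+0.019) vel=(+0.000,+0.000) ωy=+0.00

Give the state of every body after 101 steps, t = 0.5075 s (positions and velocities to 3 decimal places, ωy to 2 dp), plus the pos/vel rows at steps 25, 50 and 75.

State at t = 0.5075 s:
  obj    pos=(+0.636,-0.128) vel=(+1.852,-0.580) ωy=+40.40

Key-timestep trajectory:
   step    t(s)  obj.x    obj.z    obj.vx   obj.vz 
     25  0.1256   +0.195  +0.010  +0.459  -0.144
     50  0.2513   +0.281  -0.017  +0.917  -0.287
     75  0.3769   +0.425  -0.062  +1.375  -0.431


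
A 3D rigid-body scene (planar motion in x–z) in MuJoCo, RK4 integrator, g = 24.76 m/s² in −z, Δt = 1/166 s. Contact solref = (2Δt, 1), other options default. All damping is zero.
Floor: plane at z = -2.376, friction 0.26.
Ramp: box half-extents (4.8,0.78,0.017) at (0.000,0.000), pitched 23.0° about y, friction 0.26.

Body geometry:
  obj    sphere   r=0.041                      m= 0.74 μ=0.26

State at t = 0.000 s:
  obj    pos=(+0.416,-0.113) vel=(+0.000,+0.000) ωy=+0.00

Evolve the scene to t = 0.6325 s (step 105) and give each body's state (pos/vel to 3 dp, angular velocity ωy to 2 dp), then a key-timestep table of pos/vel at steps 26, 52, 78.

State at t = 0.6325 s:
  obj    pos=(+1.688,-0.654) vel=(+4.023,-1.708) ωy=+106.57

Key-timestep trajectory:
   step    t(s)  obj.x    obj.z    obj.vx   obj.vz 
     26  0.1566   +0.494  -0.147  +0.996  -0.423
     52  0.3133   +0.728  -0.246  +1.992  -0.846
     78  0.4699   +1.118  -0.412  +2.989  -1.269


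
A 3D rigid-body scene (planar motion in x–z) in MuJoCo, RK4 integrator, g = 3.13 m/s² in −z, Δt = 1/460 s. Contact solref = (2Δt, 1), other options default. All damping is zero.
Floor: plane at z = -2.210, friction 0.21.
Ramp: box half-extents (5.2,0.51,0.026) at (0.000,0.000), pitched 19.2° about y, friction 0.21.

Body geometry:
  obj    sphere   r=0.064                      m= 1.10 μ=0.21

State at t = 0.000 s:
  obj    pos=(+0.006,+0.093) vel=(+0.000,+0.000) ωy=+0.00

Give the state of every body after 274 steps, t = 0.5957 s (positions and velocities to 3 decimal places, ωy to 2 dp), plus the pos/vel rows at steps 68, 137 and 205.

State at t = 0.5957 s:
  obj    pos=(+0.129,+0.050) vel=(+0.414,-0.144) ωy=+6.84

Key-timestep trajectory:
   step    t(s)  obj.x    obj.z    obj.vx   obj.vz 
     68  0.1478   +0.014  +0.091  +0.103  -0.036
    137  0.2978   +0.037  +0.082  +0.207  -0.072
    205  0.4457   +0.075  +0.069  +0.309  -0.108


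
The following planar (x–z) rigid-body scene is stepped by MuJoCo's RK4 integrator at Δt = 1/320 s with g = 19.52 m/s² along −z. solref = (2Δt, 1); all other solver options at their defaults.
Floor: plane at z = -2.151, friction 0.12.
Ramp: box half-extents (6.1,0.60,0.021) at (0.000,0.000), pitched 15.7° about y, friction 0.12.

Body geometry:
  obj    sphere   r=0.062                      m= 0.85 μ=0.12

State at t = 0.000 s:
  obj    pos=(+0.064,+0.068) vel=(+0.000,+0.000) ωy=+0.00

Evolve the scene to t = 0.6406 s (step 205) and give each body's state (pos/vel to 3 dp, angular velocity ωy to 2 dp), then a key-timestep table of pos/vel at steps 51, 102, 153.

State at t = 0.6406 s:
  obj    pos=(+0.809,-0.141) vel=(+2.327,-0.654) ωy=+38.98

Key-timestep trajectory:
   step    t(s)  obj.x    obj.z    obj.vx   obj.vz 
     51  0.1594   +0.110  +0.055  +0.579  -0.163
    102  0.3188   +0.249  +0.016  +1.158  -0.325
    153  0.4781   +0.479  -0.049  +1.737  -0.488


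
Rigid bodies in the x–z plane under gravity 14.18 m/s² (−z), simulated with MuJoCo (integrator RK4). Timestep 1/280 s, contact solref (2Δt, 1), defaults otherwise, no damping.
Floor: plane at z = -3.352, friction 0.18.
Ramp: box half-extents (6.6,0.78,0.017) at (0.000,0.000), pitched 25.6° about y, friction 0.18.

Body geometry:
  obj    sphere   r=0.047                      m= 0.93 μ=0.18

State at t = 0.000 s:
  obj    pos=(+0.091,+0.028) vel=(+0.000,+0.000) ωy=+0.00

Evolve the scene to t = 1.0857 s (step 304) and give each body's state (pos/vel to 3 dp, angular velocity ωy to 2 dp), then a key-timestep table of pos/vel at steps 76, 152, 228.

State at t = 1.0857 s:
  obj    pos=(+2.417,-1.087) vel=(+4.285,-2.053) ωy=+101.08

Key-timestep trajectory:
   step    t(s)  obj.x    obj.z    obj.vx   obj.vz 
     76  0.2714   +0.236  -0.042  +1.071  -0.513
    152  0.5429   +0.673  -0.251  +2.143  -1.027
    228  0.8143   +1.400  -0.600  +3.214  -1.540


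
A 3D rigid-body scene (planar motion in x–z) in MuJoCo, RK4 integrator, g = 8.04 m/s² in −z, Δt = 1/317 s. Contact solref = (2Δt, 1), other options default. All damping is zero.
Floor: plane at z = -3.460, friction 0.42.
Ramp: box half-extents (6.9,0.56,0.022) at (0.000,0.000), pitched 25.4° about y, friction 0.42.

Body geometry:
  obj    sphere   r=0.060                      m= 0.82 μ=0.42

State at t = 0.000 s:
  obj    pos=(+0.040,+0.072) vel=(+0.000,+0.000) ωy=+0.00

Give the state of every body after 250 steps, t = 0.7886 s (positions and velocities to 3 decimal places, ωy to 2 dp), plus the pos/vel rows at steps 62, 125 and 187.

State at t = 0.7886 s:
  obj    pos=(+0.732,-0.257) vel=(+1.755,-0.833) ωy=+32.37

Key-timestep trajectory:
   step    t(s)  obj.x    obj.z    obj.vx   obj.vz 
     62  0.1956   +0.083  +0.052  +0.435  -0.207
    125  0.3943   +0.213  -0.010  +0.878  -0.417
    187  0.5899   +0.427  -0.112  +1.313  -0.623


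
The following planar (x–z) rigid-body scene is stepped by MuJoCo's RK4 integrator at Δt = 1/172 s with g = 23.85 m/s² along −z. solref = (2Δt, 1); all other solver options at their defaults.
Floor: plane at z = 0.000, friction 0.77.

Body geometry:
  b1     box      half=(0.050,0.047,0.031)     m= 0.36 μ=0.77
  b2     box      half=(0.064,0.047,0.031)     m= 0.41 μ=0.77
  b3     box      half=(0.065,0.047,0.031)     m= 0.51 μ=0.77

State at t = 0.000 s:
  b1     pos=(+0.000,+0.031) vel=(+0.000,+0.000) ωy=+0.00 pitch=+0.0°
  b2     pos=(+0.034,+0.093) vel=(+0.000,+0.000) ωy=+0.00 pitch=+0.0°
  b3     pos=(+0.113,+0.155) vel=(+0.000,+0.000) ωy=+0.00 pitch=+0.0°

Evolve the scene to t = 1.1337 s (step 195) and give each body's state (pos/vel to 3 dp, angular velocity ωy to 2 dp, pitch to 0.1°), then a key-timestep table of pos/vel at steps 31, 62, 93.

State at t = 1.1337 s:
  b1     pos=(+0.000,+0.031) vel=(+0.000,+0.000) ωy=+0.00 pitch=+0.0°
  b2     pos=(+0.095,+0.064) vel=(+0.000,+0.000) ωy=+0.00 pitch=+90.0°
  b3     pos=(+0.219,+0.065) vel=(+0.000,+0.000) ωy=+0.00 pitch=+90.0°

Key-timestep trajectory:
   step    t(s)  b1.x    b1.z    b1.vx   b1.vz   b2.x    b2.z    b2.vx   b2.vz   b3.x    b3.z    b3.vx   b3.vz 
     31  0.1802   +0.000  +0.031  +0.000  +0.001   +0.082  +0.071  +0.490  -1.022   +0.177  +0.069  +0.116  +0.165
     62  0.3605   +0.000  +0.031  +0.000  +0.000   +0.095  +0.064  +0.000  +0.000   +0.231  +0.069  +0.110  +0.045
     93  0.5407   +0.000  +0.031  +0.000  +0.000   +0.095  +0.064  +0.000  +0.000   +0.215  +0.067  +0.170  -0.067


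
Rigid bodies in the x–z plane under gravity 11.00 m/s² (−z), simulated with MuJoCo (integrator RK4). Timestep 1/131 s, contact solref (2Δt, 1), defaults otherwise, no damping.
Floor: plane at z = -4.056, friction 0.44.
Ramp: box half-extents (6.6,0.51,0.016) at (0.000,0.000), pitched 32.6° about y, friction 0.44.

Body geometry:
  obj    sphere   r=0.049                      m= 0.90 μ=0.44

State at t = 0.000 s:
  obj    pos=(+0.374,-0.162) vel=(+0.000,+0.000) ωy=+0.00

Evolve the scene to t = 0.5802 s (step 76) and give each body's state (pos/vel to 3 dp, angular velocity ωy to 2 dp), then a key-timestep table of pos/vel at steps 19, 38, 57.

State at t = 0.5802 s:
  obj    pos=(+0.974,-0.546) vel=(+2.069,-1.323) ωy=+50.10

Key-timestep trajectory:
   step    t(s)  obj.x    obj.z    obj.vx   obj.vz 
     19  0.1450   +0.412  -0.186  +0.517  -0.331
     38  0.2901   +0.524  -0.258  +1.035  -0.662
     57  0.4351   +0.712  -0.378  +1.552  -0.992


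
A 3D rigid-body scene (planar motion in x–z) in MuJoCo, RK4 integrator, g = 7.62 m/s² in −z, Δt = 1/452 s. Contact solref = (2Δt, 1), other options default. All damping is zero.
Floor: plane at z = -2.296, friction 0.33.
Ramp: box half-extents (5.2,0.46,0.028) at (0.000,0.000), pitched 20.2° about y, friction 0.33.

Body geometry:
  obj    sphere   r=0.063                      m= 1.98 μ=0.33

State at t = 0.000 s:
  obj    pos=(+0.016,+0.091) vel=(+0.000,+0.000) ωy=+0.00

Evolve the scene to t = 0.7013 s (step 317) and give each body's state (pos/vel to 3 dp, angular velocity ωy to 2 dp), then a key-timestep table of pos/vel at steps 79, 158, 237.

State at t = 0.7013 s:
  obj    pos=(+0.450,-0.069) vel=(+1.237,-0.455) ωy=+20.92

Key-timestep trajectory:
   step    t(s)  obj.x    obj.z    obj.vx   obj.vz 
     79  0.1748   +0.043  +0.081  +0.308  -0.113
    158  0.3496   +0.124  +0.051  +0.617  -0.227
    237  0.5243   +0.259  +0.002  +0.925  -0.340


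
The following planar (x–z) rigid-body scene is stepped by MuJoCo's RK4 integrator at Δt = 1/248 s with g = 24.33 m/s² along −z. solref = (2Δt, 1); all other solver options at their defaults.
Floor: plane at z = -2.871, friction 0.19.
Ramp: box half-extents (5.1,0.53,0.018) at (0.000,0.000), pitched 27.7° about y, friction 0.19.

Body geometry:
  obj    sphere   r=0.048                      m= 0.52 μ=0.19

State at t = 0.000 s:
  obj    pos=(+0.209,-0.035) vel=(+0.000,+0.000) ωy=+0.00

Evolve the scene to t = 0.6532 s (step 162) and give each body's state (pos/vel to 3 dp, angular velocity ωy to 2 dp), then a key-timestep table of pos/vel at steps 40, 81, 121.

State at t = 0.6532 s:
  obj    pos=(+1.735,-0.837) vel=(+4.673,-2.453) ωy=+109.90

Key-timestep trajectory:
   step    t(s)  obj.x    obj.z    obj.vx   obj.vz 
     40  0.1613   +0.302  -0.084  +1.154  -0.606
     81  0.3266   +0.591  -0.236  +2.337  -1.227
    121  0.4879   +1.061  -0.482  +3.490  -1.832


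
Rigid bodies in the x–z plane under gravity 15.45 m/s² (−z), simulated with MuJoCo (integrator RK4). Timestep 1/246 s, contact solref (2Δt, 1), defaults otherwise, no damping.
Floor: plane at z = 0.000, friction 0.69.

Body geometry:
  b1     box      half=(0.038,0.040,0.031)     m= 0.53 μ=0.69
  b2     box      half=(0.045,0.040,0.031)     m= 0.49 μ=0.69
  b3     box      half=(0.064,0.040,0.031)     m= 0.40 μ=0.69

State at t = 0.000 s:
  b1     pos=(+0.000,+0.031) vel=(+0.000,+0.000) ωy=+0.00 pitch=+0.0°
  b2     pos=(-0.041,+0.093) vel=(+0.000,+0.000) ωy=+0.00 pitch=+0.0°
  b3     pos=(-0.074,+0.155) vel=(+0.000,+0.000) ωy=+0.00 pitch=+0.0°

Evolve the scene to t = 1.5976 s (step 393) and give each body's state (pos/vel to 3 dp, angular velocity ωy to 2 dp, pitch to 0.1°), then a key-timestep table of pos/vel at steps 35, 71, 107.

State at t = 1.5976 s:
  b1     pos=(+0.000,+0.031) vel=(+0.000,+0.000) ωy=+0.00 pitch=+0.0°
  b2     pos=(-0.081,+0.045) vel=(+0.000,+0.000) ωy=+0.00 pitch=-90.0°
  b3     pos=(-0.279,+0.031) vel=(+0.000,+0.000) ωy=+0.00 pitch=+180.0°

Key-timestep trajectory:
   step    t(s)  b1.x    b1.z    b1.vx   b1.vz   b2.x    b2.z    b2.vx   b2.vz   b3.x    b3.z    b3.vx   b3.vz 
     35  0.1423   +0.000  +0.031  +0.000  +0.000   -0.057  +0.087  -0.239  -0.171   -0.118  +0.122  -0.581  -0.742
     71  0.2886   +0.000  +0.031  +0.000  +0.000   -0.096  +0.052  -0.109  +0.031   -0.197  +0.069  -0.349  +0.099
    107  0.4350   +0.000  +0.031  +0.000  +0.000   -0.079  +0.045  +0.107  +0.120   -0.249  +0.061  -0.495  -0.285


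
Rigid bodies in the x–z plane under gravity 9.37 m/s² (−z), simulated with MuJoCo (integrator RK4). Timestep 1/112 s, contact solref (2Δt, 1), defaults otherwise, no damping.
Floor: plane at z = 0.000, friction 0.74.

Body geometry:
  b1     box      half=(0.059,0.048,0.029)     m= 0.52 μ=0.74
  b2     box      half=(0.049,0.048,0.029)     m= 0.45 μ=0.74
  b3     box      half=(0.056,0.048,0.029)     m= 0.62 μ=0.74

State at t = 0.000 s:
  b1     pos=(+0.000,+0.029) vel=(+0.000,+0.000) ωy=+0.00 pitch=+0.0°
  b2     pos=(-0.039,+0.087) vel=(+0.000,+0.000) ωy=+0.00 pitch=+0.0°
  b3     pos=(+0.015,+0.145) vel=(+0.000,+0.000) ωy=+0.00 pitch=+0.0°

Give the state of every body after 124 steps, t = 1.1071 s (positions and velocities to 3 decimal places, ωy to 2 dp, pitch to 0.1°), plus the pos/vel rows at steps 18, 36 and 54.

State at t = 1.1071 s:
  b1     pos=(+0.000,+0.029) vel=(+0.000,+0.000) ωy=+0.00 pitch=+0.0°
  b2     pos=(-0.039,+0.087) vel=(+0.000,+0.000) ωy=+0.00 pitch=-0.1°
  b3     pos=(+0.142,+0.029) vel=(+0.000,+0.000) ωy=+0.00 pitch=+180.0°

Key-timestep trajectory:
   step    t(s)  b1.x    b1.z    b1.vx   b1.vz   b2.x    b2.z    b2.vx   b2.vz   b3.x    b3.z    b3.vx   b3.vz 
     18  0.1607   +0.000  +0.029  -0.001  +0.000   -0.039  +0.087  -0.002  +0.000   +0.025  +0.141  +0.142  -0.078
     36  0.3214   +0.000  +0.029  -0.001  +0.001   -0.039  +0.087  -0.001  +0.000   +0.065  +0.114  +0.398  -0.169
     54  0.4821   +0.000  +0.029  +0.000  +0.000   -0.039  +0.087  +0.000  +0.000   +0.139  +0.029  +0.590  -0.974


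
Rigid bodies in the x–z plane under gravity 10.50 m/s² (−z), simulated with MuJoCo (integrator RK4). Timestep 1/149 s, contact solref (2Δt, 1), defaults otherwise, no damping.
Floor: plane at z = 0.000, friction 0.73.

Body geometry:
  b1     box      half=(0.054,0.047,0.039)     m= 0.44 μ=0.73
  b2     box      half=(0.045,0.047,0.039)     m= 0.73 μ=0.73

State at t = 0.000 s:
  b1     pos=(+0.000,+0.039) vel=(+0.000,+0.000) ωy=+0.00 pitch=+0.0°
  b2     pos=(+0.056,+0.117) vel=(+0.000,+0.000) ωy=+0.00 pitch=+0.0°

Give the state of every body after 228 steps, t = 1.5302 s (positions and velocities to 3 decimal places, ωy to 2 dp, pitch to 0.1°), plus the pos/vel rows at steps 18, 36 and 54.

State at t = 1.5302 s:
  b1     pos=(+0.000,+0.039) vel=(+0.000,+0.000) ωy=+0.00 pitch=+0.0°
  b2     pos=(+0.103,+0.045) vel=(+0.000,+0.000) ωy=+0.00 pitch=+90.0°

Key-timestep trajectory:
   step    t(s)  b1.x    b1.z    b1.vx   b1.vz   b2.x    b2.z    b2.vx   b2.vz 
     18  0.1208   +0.000  +0.039  +0.000  +0.000   +0.059  +0.117  +0.054  -0.006
     36  0.2416   +0.000  +0.039  -0.001  +0.000   +0.074  +0.111  +0.220  -0.121
     54  0.3624   +0.000  +0.039  +0.000  +0.000   +0.107  +0.047  +0.205  -0.938


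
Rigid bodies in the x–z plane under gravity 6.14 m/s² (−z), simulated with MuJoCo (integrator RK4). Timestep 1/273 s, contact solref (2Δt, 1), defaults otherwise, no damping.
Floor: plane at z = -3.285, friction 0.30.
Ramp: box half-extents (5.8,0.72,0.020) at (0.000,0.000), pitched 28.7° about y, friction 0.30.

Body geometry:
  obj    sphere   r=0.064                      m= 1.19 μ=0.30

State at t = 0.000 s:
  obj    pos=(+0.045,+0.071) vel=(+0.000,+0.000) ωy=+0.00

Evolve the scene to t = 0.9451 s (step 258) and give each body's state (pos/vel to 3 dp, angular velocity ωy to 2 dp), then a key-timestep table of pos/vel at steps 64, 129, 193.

State at t = 0.9451 s:
  obj    pos=(+0.870,-0.381) vel=(+1.746,-0.956) ωy=+31.10

Key-timestep trajectory:
   step    t(s)  obj.x    obj.z    obj.vx   obj.vz 
     64  0.2344   +0.096  +0.043  +0.433  -0.237
    129  0.4725   +0.251  -0.042  +0.873  -0.478
    193  0.7070   +0.507  -0.182  +1.306  -0.715


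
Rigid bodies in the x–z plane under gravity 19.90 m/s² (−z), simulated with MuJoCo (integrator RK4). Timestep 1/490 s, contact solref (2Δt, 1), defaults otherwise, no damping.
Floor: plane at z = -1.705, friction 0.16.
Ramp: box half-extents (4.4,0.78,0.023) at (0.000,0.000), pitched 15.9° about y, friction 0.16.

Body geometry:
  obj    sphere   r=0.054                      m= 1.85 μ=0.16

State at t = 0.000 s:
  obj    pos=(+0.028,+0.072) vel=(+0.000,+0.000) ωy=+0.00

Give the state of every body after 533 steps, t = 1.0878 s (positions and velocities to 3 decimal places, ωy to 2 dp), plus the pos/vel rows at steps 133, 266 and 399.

State at t = 1.0878 s:
  obj    pos=(+2.244,-0.559) vel=(+4.074,-1.160) ωy=+78.44

Key-timestep trajectory:
   step    t(s)  obj.x    obj.z    obj.vx   obj.vz 
    133  0.2714   +0.166  +0.033  +1.017  -0.290
    266  0.5429   +0.580  -0.085  +2.033  -0.579
    399  0.8143   +1.270  -0.282  +3.050  -0.869


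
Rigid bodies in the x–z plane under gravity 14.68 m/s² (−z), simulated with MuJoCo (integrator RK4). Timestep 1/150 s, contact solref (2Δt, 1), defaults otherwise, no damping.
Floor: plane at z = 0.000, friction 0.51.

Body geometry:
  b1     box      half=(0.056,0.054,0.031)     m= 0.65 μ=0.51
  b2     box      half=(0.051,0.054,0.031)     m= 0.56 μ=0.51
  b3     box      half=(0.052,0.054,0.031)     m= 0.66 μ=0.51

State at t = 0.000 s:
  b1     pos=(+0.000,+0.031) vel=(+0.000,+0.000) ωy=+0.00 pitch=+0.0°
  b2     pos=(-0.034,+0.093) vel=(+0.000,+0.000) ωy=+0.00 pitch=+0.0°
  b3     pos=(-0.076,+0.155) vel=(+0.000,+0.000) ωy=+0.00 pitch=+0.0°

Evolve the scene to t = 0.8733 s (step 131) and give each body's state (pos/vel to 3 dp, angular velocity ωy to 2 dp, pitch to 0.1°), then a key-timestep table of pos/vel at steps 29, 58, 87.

State at t = 0.8733 s:
  b1     pos=(+0.000,+0.031) vel=(+0.000,+0.000) ωy=+0.00 pitch=+0.0°
  b2     pos=(-0.100,+0.051) vel=(+0.000,+0.000) ωy=+0.00 pitch=-90.0°
  b3     pos=(-0.269,+0.031) vel=(+0.000,+0.000) ωy=+0.00 pitch=+180.0°

Key-timestep trajectory:
   step    t(s)  b1.x    b1.z    b1.vx   b1.vz   b2.x    b2.z    b2.vx   b2.vz   b3.x    b3.z    b3.vx   b3.vz 
     29  0.1933   +0.000  +0.031  +0.000  +0.000   -0.037  +0.095  -0.045  +0.026   -0.085  +0.153  -0.112  -0.041
     58  0.3867   +0.000  +0.031  +0.001  +0.000   -0.070  +0.095  -0.400  -0.260   -0.148  +0.094  -0.511  -1.038
     87  0.5800   +0.000  +0.031  +0.000  +0.000   -0.102  +0.052  +0.229  -0.132   -0.247  +0.050  -0.558  -0.358


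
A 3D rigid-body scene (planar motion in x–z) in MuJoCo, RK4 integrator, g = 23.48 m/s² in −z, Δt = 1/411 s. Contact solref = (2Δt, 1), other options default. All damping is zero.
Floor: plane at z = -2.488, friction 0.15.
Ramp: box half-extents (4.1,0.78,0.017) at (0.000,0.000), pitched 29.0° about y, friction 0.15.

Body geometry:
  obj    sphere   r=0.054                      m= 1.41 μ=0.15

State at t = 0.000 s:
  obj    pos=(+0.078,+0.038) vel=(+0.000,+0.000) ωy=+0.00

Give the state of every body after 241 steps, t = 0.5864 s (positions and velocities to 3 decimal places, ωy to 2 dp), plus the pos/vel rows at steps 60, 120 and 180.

State at t = 0.5864 s:
  obj    pos=(+1.327,-0.654) vel=(+4.262,-2.352) ωy=+83.66

Key-timestep trajectory:
   step    t(s)  obj.x    obj.z    obj.vx   obj.vz 
     60  0.1460   +0.155  -0.005  +1.064  -0.577
    120  0.2920   +0.388  -0.134  +2.126  -1.159
    180  0.4380   +0.774  -0.348  +3.181  -1.762


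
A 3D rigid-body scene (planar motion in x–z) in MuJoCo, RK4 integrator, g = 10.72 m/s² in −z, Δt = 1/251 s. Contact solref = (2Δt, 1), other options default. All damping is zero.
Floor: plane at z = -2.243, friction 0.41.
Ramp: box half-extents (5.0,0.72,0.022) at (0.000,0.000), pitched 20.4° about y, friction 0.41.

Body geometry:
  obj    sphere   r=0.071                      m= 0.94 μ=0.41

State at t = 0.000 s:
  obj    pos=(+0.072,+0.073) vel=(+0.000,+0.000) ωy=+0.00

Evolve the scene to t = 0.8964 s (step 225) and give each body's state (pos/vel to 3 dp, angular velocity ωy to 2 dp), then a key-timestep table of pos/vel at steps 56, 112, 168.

State at t = 0.8964 s:
  obj    pos=(+1.077,-0.301) vel=(+2.243,-0.834) ωy=+33.69

Key-timestep trajectory:
   step    t(s)  obj.x    obj.z    obj.vx   obj.vz 
     56  0.2231   +0.134  +0.049  +0.558  -0.208
    112  0.4462   +0.321  -0.020  +1.116  -0.415
    168  0.6693   +0.632  -0.136  +1.674  -0.623


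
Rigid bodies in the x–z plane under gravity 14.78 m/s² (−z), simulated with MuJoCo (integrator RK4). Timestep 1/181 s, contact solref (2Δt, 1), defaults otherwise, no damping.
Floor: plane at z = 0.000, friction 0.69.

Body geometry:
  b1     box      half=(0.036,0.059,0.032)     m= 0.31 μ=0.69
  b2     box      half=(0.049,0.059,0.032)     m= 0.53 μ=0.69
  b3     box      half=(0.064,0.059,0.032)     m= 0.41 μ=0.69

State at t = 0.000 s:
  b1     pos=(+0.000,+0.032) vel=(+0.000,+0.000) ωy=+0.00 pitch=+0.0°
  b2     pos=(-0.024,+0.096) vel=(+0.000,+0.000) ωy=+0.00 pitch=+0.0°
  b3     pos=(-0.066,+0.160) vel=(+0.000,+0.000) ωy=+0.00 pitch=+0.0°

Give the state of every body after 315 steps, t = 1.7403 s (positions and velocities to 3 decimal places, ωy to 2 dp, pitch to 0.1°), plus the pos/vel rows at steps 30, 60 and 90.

State at t = 1.7403 s:
  b1     pos=(+0.000,+0.032) vel=(+0.000,+0.000) ωy=+0.00 pitch=+0.0°
  b2     pos=(-0.075,+0.049) vel=(+0.000,+0.000) ωy=+0.00 pitch=-90.0°
  b3     pos=(-0.274,+0.032) vel=(+0.000,+0.000) ωy=+0.00 pitch=+180.0°

Key-timestep trajectory:
   step    t(s)  b1.x    b1.z    b1.vx   b1.vz   b2.x    b2.z    b2.vx   b2.vz   b3.x    b3.z    b3.vx   b3.vz 
     30  0.1657   +0.000  +0.032  +0.002  +0.000   -0.034  +0.098  -0.153  +0.012   -0.092  +0.147  -0.377  -0.245
     60  0.3315   +0.000  +0.032  +0.000  +0.000   -0.077  +0.046  +0.091  +0.088   -0.180  +0.064  -0.441  +0.174
     90  0.4972   +0.000  +0.032  +0.000  +0.000   -0.075  +0.049  +0.000  +0.000   -0.239  +0.064  -0.461  -0.238


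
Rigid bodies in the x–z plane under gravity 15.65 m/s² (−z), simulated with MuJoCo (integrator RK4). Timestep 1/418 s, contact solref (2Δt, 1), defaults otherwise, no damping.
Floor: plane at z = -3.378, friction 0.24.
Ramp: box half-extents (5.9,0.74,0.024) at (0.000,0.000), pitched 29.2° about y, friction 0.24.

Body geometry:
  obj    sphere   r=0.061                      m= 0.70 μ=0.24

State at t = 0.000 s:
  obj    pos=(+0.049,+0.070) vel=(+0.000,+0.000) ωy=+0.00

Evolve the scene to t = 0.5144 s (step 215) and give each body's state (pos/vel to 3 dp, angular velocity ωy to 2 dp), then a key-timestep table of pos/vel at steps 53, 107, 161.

State at t = 0.5144 s:
  obj    pos=(+0.679,-0.282) vel=(+2.449,-1.369) ωy=+45.97

Key-timestep trajectory:
   step    t(s)  obj.x    obj.z    obj.vx   obj.vz 
     53  0.1268   +0.087  +0.049  +0.604  -0.337
    107  0.2560   +0.205  -0.017  +1.219  -0.681
    161  0.3852   +0.402  -0.127  +1.834  -1.025


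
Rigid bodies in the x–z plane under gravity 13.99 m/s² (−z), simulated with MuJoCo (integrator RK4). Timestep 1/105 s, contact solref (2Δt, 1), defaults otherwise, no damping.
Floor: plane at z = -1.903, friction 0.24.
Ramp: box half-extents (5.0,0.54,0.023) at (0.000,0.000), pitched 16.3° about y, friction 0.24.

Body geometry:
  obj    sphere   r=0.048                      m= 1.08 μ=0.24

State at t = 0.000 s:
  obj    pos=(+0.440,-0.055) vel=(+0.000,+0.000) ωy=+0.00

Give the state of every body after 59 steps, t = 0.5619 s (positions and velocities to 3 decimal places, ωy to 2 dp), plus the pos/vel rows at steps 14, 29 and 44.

State at t = 0.5619 s:
  obj    pos=(+0.865,-0.179) vel=(+1.513,-0.442) ωy=+32.82

Key-timestep trajectory:
   step    t(s)  obj.x    obj.z    obj.vx   obj.vz 
     14  0.1333   +0.464  -0.062  +0.359  -0.105
     29  0.2762   +0.543  -0.085  +0.744  -0.217
     44  0.4190   +0.677  -0.124  +1.128  -0.330


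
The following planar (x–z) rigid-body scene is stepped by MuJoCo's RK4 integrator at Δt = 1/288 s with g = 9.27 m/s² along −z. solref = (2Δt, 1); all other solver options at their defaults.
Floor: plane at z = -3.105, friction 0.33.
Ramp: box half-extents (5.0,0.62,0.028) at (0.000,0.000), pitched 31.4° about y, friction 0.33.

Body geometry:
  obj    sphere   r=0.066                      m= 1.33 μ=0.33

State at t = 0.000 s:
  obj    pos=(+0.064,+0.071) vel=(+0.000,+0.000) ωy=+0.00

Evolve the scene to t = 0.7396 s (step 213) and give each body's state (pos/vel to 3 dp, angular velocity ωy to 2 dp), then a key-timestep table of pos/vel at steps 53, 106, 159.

State at t = 0.7396 s:
  obj    pos=(+0.869,-0.421) vel=(+2.178,-1.329) ωy=+38.65

Key-timestep trajectory:
   step    t(s)  obj.x    obj.z    obj.vx   obj.vz 
     53  0.1840   +0.114  +0.041  +0.542  -0.331
    106  0.3681   +0.264  -0.051  +1.084  -0.662
    159  0.5521   +0.513  -0.203  +1.626  -0.992


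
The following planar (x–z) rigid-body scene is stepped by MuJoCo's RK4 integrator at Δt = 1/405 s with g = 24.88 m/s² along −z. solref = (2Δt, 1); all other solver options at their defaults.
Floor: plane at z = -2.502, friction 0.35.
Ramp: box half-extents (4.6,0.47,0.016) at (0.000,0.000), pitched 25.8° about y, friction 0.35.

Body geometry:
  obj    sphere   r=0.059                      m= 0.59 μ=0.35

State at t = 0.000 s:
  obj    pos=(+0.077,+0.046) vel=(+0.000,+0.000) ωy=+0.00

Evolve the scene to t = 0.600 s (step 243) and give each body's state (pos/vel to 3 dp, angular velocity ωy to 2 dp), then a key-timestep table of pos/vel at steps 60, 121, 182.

State at t = 0.600 s:
  obj    pos=(+1.331,-0.560) vel=(+4.178,-2.020) ωy=+78.65

Key-timestep trajectory:
   step    t(s)  obj.x    obj.z    obj.vx   obj.vz 
     60  0.1481   +0.153  +0.009  +1.032  -0.499
    121  0.2988   +0.388  -0.104  +2.081  -1.006
    182  0.4494   +0.780  -0.294  +3.130  -1.513
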